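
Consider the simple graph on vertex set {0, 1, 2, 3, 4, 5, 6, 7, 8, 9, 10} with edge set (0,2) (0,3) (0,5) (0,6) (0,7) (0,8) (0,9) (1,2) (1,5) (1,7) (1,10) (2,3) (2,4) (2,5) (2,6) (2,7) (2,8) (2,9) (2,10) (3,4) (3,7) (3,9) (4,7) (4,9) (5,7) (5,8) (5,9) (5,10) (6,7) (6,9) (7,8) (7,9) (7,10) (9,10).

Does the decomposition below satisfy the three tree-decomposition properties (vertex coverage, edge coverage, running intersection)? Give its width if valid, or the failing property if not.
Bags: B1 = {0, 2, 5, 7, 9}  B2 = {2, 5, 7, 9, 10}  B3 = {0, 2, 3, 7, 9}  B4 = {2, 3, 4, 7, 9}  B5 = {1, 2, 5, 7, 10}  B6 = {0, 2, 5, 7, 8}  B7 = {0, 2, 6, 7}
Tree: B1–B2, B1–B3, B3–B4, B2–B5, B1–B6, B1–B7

No — edge (9,6) lies in no bag.

A tree decomposition must satisfy three properties: every vertex lies in some bag; for every edge, both endpoints lie together in some bag; and for every vertex, the bags containing it form a connected subtree. Here edge (9,6) lies in no bag, so the decomposition is invalid.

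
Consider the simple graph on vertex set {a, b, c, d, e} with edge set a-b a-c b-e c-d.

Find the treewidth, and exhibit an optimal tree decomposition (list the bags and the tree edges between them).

The largest bag has 2 vertices, giving width 1; this decomposition certifies tw(G) ≤ 1. Any graph with an edge has treewidth ≥ 1, and G has the edge e–b. Therefore the treewidth is 1.

Treewidth 1.
One optimal decomposition is:
Bags: B1 = {b, e}  B2 = {a, b}  B3 = {a, c}  B4 = {c, d}
Tree: B1–B2, B2–B3, B3–B4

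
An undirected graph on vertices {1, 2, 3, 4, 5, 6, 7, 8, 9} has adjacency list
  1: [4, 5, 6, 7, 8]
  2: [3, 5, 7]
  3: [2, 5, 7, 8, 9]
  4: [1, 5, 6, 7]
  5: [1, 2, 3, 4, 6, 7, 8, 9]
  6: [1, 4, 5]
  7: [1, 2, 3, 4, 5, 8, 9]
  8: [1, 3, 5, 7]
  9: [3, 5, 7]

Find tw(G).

3

A width-3 tree decomposition is:
Bags: B1 = {3, 5, 7, 8}  B2 = {3, 5, 7, 9}  B3 = {2, 3, 5, 7}  B4 = {1, 5, 7, 8}  B5 = {1, 4, 5, 7}  B6 = {1, 4, 5, 6}
Tree: B1–B2, B1–B3, B1–B4, B4–B5, B5–B6
Every bag has size at most 4, so the width is 4 − 1 = 3 and tw(G) ≤ 3. For the lower bound, the 4 vertices {1, 4, 5, 6} are pairwise adjacent, and any tree decomposition puts a clique entirely inside one bag — forcing width ≥ 3. The upper and lower bounds meet at 3, so that is the treewidth.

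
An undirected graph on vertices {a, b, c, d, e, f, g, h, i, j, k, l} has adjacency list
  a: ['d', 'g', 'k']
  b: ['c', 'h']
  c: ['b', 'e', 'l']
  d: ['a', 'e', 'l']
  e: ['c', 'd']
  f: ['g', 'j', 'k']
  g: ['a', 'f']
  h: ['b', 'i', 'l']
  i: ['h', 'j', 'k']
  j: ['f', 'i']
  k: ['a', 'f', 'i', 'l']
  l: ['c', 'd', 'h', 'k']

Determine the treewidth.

A width-3 tree decomposition is:
Bags: B1 = {b, c, d, e}  B2 = {b, c, d, l}  B3 = {b, d, h, l}  B4 = {a, d, h, l}  B5 = {a, h, k, l}  B6 = {a, h, i, k}  B7 = {a, g, i, k}  B8 = {f, g, i, k}  B9 = {f, g, i, j}
Tree: B1–B2, B2–B3, B3–B4, B4–B5, B5–B6, B6–B7, B7–B8, B8–B9
Every bag has size at most 4, so the width is 4 − 1 = 3 and tw(G) ≤ 3. For the lower bound: the 4 vertex sets {b,c,e}, {d}, {l}, {a,h,i,k} are disjoint, each induces a connected subgraph, and every pair is joined by at least one edge of G. Contracting each set to a single vertex therefore yields K_{4} as a minor, and since treewidth is minor-monotone, tw(G) ≥ tw(K_{4}) = 3. Hence tw(G) = 3 exactly.

3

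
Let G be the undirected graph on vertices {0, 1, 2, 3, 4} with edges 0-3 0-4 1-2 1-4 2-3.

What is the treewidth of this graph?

2

A width-2 tree decomposition is:
Bags: B1 = {1, 2, 4}  B2 = {2, 3, 4}  B3 = {0, 3, 4}
Tree: B1–B2, B2–B3
Each bag holds 3 vertices, so the decomposition has width 2, which upper-bounds the treewidth. Since 4–1–2–3–0–4 is a cycle in G, G is not acyclic. Forests are exactly the graphs of treewidth ≤ 1, so tw(G) ≥ 2. Therefore the treewidth is 2.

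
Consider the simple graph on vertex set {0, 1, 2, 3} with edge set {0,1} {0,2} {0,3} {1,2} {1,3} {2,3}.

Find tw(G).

3

A width-3 tree decomposition is:
Bags: B1 = {0, 1, 2, 3}
Tree: (single bag)
With just one bag of size 4, the width is 4 − 1 = 3, so tw(G) ≤ 3. Conversely, {0, 1, 2, 3} is a clique of size 4, and the vertices of any clique must share a bag in every tree decomposition; so some bag has ≥ 4 vertices and tw(G) ≥ 3. The upper and lower bounds meet at 3, so that is the treewidth.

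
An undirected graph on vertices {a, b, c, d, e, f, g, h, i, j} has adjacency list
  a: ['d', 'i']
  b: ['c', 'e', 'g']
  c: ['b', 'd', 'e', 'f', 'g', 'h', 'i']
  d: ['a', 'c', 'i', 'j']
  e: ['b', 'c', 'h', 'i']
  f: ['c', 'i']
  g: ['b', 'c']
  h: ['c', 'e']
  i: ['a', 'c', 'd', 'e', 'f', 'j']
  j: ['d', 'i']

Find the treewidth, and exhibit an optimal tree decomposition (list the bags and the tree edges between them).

Treewidth 2.
One optimal decomposition is:
Bags: B1 = {b, c, e}  B2 = {b, c, g}  B3 = {c, e, h}  B4 = {c, e, i}  B5 = {c, d, i}  B6 = {d, i, j}  B7 = {c, f, i}  B8 = {a, d, i}
Tree: B1–B2, B1–B3, B1–B4, B4–B5, B5–B6, B5–B7, B5–B8

Each bag holds 3 vertices, so the decomposition has width 2, which upper-bounds the treewidth. Conversely, {d, i, j} is a clique of size 3, and the vertices of any clique must share a bag in every tree decomposition; so some bag has ≥ 3 vertices and tw(G) ≥ 2. The upper and lower bounds meet at 2, so that is the treewidth.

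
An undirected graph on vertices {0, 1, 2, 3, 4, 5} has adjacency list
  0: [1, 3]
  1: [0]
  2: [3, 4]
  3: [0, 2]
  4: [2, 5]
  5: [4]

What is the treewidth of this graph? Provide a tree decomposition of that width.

The largest bag has 2 vertices, giving width 1; this decomposition certifies tw(G) ≤ 1. Since G has at least one edge (e.g. 1–0), it is not an edgeless graph, so tw(G) ≥ 1. Hence tw(G) = 1 exactly.

Treewidth 1.
One such decomposition:
Bags: B1 = {0, 1}  B2 = {0, 3}  B3 = {2, 3}  B4 = {2, 4}  B5 = {4, 5}
Tree: B1–B2, B2–B3, B3–B4, B4–B5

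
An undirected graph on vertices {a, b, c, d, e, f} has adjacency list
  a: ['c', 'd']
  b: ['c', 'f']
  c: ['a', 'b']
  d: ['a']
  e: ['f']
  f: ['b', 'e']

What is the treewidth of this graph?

A width-1 tree decomposition is:
Bags: B1 = {e, f}  B2 = {b, f}  B3 = {b, c}  B4 = {a, c}  B5 = {a, d}
Tree: B1–B2, B2–B3, B3–B4, B4–B5
Every bag has size at most 2, so the width is 2 − 1 = 1 and tw(G) ≤ 1. Any graph with an edge has treewidth ≥ 1, and G has the edge e–f. The upper and lower bounds meet at 1, so that is the treewidth.

1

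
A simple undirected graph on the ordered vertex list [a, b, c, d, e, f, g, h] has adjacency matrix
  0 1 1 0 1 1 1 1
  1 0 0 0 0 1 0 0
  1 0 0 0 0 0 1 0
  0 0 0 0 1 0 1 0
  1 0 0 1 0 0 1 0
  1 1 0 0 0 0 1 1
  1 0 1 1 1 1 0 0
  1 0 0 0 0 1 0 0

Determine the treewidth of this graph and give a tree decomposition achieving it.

Each bag holds 3 vertices, so the decomposition has width 2, which upper-bounds the treewidth. For the lower bound, the 3 vertices {d, e, g} are pairwise adjacent, and any tree decomposition puts a clique entirely inside one bag — forcing width ≥ 2. Hence tw(G) = 2 exactly.

Treewidth 2.
One optimal decomposition is:
Bags: B1 = {a, f, g}  B2 = {a, c, g}  B3 = {a, e, g}  B4 = {d, e, g}  B5 = {a, f, h}  B6 = {a, b, f}
Tree: B1–B2, B1–B3, B3–B4, B1–B5, B5–B6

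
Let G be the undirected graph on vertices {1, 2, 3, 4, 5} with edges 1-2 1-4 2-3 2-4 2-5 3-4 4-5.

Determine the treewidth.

A width-2 tree decomposition is:
Bags: B1 = {2, 3, 4}  B2 = {2, 4, 5}  B3 = {1, 2, 4}
Tree: B1–B2, B1–B3
Each bag holds 3 vertices, so the decomposition has width 2, which upper-bounds the treewidth. On the other hand G contains the 3-clique {1, 2, 4}. A clique must lie in a single bag of any decomposition, so no decomposition can have width below 2. Combining the bounds, tw(G) = 2.

2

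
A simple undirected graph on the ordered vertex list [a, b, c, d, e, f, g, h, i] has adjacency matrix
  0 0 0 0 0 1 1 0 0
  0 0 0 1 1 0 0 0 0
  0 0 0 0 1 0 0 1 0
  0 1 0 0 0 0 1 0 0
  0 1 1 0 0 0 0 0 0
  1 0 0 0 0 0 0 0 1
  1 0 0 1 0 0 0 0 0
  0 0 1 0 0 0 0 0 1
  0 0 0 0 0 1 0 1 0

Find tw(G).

2

A width-2 tree decomposition is:
Bags: B1 = {c, e, h}  B2 = {b, e, h}  B3 = {b, d, h}  B4 = {d, g, h}  B5 = {a, g, h}  B6 = {a, f, h}  B7 = {f, h, i}
Tree: B1–B2, B2–B3, B3–B4, B4–B5, B5–B6, B6–B7
Each bag holds 3 vertices, so the decomposition has width 2, which upper-bounds the treewidth. For the lower bound, G contains the cycle h–c–e–b–d–g–a–f–i–h, so G is not a forest; only forests have treewidth ≤ 1, hence tw(G) ≥ 2. Therefore the treewidth is 2.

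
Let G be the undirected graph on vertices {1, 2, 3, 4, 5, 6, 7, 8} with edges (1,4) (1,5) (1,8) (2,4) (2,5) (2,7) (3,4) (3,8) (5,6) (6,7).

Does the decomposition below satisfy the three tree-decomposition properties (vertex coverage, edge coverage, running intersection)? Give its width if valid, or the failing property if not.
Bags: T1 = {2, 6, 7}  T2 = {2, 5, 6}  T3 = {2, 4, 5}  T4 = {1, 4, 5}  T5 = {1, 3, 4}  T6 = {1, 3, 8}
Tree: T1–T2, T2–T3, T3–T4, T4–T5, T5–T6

Yes; width 2.

Every vertex of G appears in some bag (union = {1, 2, 3, 4, 5, 6, 7, 8}); every edge is covered by a bag; and for each vertex v the set of bags containing v is connected in the bag tree. The decomposition is therefore valid. The largest bag has 3 vertices, so the width is 2.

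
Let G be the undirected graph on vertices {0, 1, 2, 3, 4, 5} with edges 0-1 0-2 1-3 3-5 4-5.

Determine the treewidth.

1

A width-1 tree decomposition is:
Bags: B1 = {0, 2}  B2 = {0, 1}  B3 = {1, 3}  B4 = {3, 5}  B5 = {4, 5}
Tree: B1–B2, B2–B3, B3–B4, B4–B5
The largest bag has 2 vertices, giving width 1; this decomposition certifies tw(G) ≤ 1. G has an edge, so its treewidth is at least 1. Hence tw(G) = 1 exactly.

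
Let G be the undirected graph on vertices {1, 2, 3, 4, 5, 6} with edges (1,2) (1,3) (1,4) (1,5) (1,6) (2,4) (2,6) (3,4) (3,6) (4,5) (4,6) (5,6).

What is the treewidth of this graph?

3

A width-3 tree decomposition is:
Bags: B1 = {1, 2, 4, 6}  B2 = {1, 3, 4, 6}  B3 = {1, 4, 5, 6}
Tree: B1–B2, B1–B3
The largest bag has 4 vertices, giving width 3; this decomposition certifies tw(G) ≤ 3. On the other hand G contains the 4-clique {1, 2, 4, 6}. A clique must lie in a single bag of any decomposition, so no decomposition can have width below 3. The upper and lower bounds meet at 3, so that is the treewidth.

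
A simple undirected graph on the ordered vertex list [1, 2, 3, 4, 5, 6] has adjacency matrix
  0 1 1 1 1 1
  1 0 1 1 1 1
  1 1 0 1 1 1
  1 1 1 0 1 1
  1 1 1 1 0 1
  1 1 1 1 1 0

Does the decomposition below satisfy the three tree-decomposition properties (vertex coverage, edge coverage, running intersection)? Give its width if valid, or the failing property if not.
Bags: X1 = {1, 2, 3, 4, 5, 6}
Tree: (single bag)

Checking the three conditions: (i) the bags cover all of {1, 2, 3, 4, 5, 6}; (ii) for each edge, some bag contains both endpoints; (iii) the bags containing any fixed vertex form a subtree. All hold, so the decomposition is valid with width 6 − 1 = 5.

Yes; width 5.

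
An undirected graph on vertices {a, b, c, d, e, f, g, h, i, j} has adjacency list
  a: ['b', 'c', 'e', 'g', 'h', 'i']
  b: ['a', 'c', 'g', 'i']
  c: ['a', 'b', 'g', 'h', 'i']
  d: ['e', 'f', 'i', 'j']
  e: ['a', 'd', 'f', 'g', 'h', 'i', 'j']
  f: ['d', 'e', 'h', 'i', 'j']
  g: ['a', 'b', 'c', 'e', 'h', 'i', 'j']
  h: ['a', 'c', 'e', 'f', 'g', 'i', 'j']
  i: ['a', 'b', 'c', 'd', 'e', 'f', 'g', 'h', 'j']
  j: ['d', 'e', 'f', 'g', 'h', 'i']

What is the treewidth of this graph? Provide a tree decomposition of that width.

Each bag holds 5 vertices, so the decomposition has width 4, which upper-bounds the treewidth. Conversely, {d, e, f, i, j} is a clique of size 5, and the vertices of any clique must share a bag in every tree decomposition; so some bag has ≥ 5 vertices and tw(G) ≥ 4. Therefore the treewidth is 4.

Treewidth 4.
One such decomposition:
Bags: B1 = {a, e, g, h, i}  B2 = {e, g, h, i, j}  B3 = {a, c, g, h, i}  B4 = {e, f, h, i, j}  B5 = {d, e, f, i, j}  B6 = {a, b, c, g, i}
Tree: B1–B2, B1–B3, B2–B4, B4–B5, B3–B6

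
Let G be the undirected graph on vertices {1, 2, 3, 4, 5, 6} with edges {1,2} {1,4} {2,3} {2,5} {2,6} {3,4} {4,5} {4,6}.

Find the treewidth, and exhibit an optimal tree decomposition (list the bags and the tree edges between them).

Treewidth 2.
One optimal decomposition is:
Bags: B1 = {2, 4, 5}  B2 = {2, 3, 4}  B3 = {2, 4, 6}  B4 = {1, 2, 4}
Tree: B1–B2, B2–B3, B3–B4

Each bag holds 3 vertices, so the decomposition has width 2, which upper-bounds the treewidth. Since 2–5–4–3–2 is a cycle in G, G is not acyclic. Forests are exactly the graphs of treewidth ≤ 1, so tw(G) ≥ 2. Hence tw(G) = 2 exactly.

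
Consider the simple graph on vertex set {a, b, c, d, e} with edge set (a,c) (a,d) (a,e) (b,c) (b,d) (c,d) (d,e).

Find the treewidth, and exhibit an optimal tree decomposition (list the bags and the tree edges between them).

Treewidth 2.
One optimal decomposition is:
Bags: B1 = {a, c, d}  B2 = {b, c, d}  B3 = {a, d, e}
Tree: B1–B2, B1–B3

Each bag holds 3 vertices, so the decomposition has width 2, which upper-bounds the treewidth. On the other hand G contains the 3-clique {a, d, e}. A clique must lie in a single bag of any decomposition, so no decomposition can have width below 2. Hence tw(G) = 2 exactly.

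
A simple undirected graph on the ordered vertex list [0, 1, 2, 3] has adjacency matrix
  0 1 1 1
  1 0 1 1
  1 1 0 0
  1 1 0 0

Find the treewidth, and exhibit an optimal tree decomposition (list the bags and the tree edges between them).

Treewidth 2.
Bags: B1 = {0, 1, 3}  B2 = {0, 1, 2}
Tree: B1–B2

The largest bag has 3 vertices, giving width 2; this decomposition certifies tw(G) ≤ 2. Conversely, {0, 1, 2} is a clique of size 3, and the vertices of any clique must share a bag in every tree decomposition; so some bag has ≥ 3 vertices and tw(G) ≥ 2. Combining the bounds, tw(G) = 2.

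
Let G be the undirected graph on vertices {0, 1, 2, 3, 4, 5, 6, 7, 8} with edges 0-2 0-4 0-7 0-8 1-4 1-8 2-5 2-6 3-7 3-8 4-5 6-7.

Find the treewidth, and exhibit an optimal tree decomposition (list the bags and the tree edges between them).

Treewidth 3.
Bags: B1 = {2, 5, 6, 7}  B2 = {0, 2, 5, 7}  B3 = {0, 4, 5, 7}  B4 = {0, 3, 4, 7}  B5 = {0, 3, 4, 8}  B6 = {1, 3, 4, 8}
Tree: B1–B2, B2–B3, B3–B4, B4–B5, B5–B6

Every bag has size at most 4, so the width is 4 − 1 = 3 and tw(G) ≤ 3. For the lower bound: the 4 vertex sets {2,5,6}, {7}, {0}, {1,3,4,8} are disjoint, each induces a connected subgraph, and every pair is joined by at least one edge of G. Contracting each set to a single vertex therefore yields K_{4} as a minor, and since treewidth is minor-monotone, tw(G) ≥ tw(K_{4}) = 3. Combining the bounds, tw(G) = 3.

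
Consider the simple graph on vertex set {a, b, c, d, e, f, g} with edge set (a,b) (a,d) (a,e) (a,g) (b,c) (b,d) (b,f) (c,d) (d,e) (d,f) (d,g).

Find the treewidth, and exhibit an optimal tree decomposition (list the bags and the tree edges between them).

Each bag holds 3 vertices, so the decomposition has width 2, which upper-bounds the treewidth. For the lower bound, the 3 vertices {a, d, g} are pairwise adjacent, and any tree decomposition puts a clique entirely inside one bag — forcing width ≥ 2. Therefore the treewidth is 2.

Treewidth 2.
One optimal decomposition is:
Bags: B1 = {a, b, d}  B2 = {b, d, f}  B3 = {a, d, e}  B4 = {a, d, g}  B5 = {b, c, d}
Tree: B1–B2, B1–B3, B1–B4, B2–B5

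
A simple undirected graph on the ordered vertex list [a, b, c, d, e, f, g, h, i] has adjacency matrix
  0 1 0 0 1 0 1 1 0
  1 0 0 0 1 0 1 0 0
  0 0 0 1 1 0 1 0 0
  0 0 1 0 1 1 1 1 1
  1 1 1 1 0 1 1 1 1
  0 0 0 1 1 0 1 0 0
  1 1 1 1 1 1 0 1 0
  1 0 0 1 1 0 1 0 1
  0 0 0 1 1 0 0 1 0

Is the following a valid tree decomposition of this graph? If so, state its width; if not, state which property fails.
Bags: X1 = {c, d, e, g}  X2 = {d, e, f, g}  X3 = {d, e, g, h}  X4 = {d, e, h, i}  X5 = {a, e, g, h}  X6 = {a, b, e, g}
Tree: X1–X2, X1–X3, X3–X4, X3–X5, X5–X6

Yes; width 3.

Every vertex of G appears in some bag (union = {a, b, c, d, e, f, g, h, i}); every edge is covered by a bag; and for each vertex v the set of bags containing v is connected in the bag tree. The decomposition is therefore valid. The largest bag has 4 vertices, so the width is 3.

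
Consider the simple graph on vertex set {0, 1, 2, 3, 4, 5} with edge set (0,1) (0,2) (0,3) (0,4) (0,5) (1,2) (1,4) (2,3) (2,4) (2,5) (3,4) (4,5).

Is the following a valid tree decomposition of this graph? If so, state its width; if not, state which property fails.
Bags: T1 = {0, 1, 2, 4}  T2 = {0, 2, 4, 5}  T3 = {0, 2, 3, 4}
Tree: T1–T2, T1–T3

Vertex coverage: the bags together contain {0, 1, 2, 3, 4, 5}, the full vertex set. Edge coverage: each edge of G has both endpoints in at least one bag. Running intersection: for every vertex, the bags containing it form a connected subtree. All three properties hold, so this is a valid tree decomposition of width max|bag| − 1 = 3, and hence tw(G) ≤ 3.

Yes; width 3.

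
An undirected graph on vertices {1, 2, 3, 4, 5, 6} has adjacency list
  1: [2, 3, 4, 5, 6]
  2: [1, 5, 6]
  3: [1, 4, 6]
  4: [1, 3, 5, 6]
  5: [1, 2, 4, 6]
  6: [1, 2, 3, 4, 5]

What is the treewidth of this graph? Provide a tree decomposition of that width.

Treewidth 3.
Bags: B1 = {1, 4, 5, 6}  B2 = {1, 3, 4, 6}  B3 = {1, 2, 5, 6}
Tree: B1–B2, B1–B3

Each bag holds 4 vertices, so the decomposition has width 3, which upper-bounds the treewidth. On the other hand G contains the 4-clique {1, 2, 5, 6}. A clique must lie in a single bag of any decomposition, so no decomposition can have width below 3. The upper and lower bounds meet at 3, so that is the treewidth.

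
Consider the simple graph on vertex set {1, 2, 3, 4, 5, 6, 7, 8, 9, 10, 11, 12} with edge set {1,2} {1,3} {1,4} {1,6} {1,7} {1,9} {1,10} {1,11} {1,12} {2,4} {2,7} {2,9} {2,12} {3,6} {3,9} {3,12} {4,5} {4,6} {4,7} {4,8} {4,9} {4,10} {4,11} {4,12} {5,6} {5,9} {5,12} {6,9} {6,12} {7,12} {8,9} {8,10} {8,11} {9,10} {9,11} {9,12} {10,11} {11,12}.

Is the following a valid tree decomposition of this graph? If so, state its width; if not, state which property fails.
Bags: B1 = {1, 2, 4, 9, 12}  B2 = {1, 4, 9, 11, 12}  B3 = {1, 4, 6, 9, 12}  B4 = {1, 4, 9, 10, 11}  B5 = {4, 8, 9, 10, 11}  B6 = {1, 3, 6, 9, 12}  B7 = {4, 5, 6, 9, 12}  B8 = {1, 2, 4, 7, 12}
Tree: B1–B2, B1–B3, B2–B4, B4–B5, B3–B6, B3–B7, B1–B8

Yes; width 4.

Vertex coverage: the bags together contain {1, 2, 3, 4, 5, 6, 7, 8, 9, 10, 11, 12}, the full vertex set. Edge coverage: each edge of G has both endpoints in at least one bag. Running intersection: for every vertex, the bags containing it form a connected subtree. All three properties hold, so this is a valid tree decomposition of width max|bag| − 1 = 4, and hence tw(G) ≤ 4.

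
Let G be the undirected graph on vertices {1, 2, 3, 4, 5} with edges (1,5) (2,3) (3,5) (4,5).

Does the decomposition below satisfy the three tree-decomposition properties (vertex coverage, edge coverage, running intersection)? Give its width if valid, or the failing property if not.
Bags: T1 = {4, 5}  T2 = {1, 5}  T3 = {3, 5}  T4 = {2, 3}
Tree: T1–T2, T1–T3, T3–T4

Checking the three conditions: (i) the bags cover all of {1, 2, 3, 4, 5}; (ii) for each edge, some bag contains both endpoints; (iii) the bags containing any fixed vertex form a subtree. All hold, so the decomposition is valid with width 2 − 1 = 1.

Yes; width 1.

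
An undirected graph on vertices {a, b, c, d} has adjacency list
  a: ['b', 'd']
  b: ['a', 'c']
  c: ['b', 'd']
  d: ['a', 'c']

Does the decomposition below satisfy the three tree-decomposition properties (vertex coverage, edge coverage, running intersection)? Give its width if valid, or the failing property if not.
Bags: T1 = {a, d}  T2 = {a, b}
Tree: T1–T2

A tree decomposition must satisfy three properties: every vertex lies in some bag; for every edge, both endpoints lie together in some bag; and for every vertex, the bags containing it form a connected subtree. Here vertex c appears in no bag, so the decomposition is invalid.

No — vertex c appears in no bag.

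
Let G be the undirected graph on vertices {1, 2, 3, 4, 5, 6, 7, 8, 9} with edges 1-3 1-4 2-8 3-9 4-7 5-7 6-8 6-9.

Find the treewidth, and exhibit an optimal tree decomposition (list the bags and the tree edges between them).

Every bag has size at most 2, so the width is 2 − 1 = 1 and tw(G) ≤ 1. Since G has at least one edge (e.g. 5–7), it is not an edgeless graph, so tw(G) ≥ 1. The upper and lower bounds meet at 1, so that is the treewidth.

Treewidth 1.
One such decomposition:
Bags: B1 = {5, 7}  B2 = {4, 7}  B3 = {1, 4}  B4 = {1, 3}  B5 = {3, 9}  B6 = {6, 9}  B7 = {6, 8}  B8 = {2, 8}
Tree: B1–B2, B2–B3, B3–B4, B4–B5, B5–B6, B6–B7, B7–B8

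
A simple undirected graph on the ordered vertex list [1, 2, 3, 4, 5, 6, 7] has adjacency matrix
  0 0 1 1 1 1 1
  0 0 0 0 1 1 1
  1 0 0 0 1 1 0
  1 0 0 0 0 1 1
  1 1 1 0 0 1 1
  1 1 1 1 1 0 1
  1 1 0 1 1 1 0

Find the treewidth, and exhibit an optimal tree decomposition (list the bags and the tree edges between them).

Treewidth 3.
One such decomposition:
Bags: B1 = {2, 5, 6, 7}  B2 = {1, 5, 6, 7}  B3 = {1, 4, 6, 7}  B4 = {1, 3, 5, 6}
Tree: B1–B2, B2–B3, B2–B4

The largest bag has 4 vertices, giving width 3; this decomposition certifies tw(G) ≤ 3. Conversely, {1, 4, 6, 7} is a clique of size 4, and the vertices of any clique must share a bag in every tree decomposition; so some bag has ≥ 4 vertices and tw(G) ≥ 3. Therefore the treewidth is 3.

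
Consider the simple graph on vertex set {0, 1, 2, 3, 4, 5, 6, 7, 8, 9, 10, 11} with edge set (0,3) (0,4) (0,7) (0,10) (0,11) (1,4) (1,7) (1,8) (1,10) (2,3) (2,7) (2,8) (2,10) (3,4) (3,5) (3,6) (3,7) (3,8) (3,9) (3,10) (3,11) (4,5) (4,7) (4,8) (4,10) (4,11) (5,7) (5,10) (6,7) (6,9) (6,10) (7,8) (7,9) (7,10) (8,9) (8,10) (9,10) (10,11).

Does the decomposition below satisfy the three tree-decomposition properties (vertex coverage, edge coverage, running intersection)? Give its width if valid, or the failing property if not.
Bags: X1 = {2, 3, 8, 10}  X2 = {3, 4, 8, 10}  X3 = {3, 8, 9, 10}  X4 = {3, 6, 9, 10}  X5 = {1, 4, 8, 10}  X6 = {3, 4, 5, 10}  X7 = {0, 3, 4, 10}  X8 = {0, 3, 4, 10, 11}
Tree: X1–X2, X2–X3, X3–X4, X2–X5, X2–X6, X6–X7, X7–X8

A tree decomposition must satisfy three properties: every vertex lies in some bag; for every edge, both endpoints lie together in some bag; and for every vertex, the bags containing it form a connected subtree. Here vertex 7 appears in no bag, so the decomposition is invalid.

No — vertex 7 appears in no bag.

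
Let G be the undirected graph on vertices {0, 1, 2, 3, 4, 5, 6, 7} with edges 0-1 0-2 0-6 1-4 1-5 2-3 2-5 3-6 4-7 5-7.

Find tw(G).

2

A width-2 tree decomposition is:
Bags: B1 = {2, 3, 6}  B2 = {0, 2, 6}  B3 = {0, 2, 5}  B4 = {0, 1, 5}  B5 = {1, 5, 7}  B6 = {1, 4, 7}
Tree: B1–B2, B2–B3, B3–B4, B4–B5, B5–B6
Each bag holds 3 vertices, so the decomposition has width 2, which upper-bounds the treewidth. For the lower bound, G contains the cycle 3–6–0–2–3, so G is not a forest; only forests have treewidth ≤ 1, hence tw(G) ≥ 2. The upper and lower bounds meet at 2, so that is the treewidth.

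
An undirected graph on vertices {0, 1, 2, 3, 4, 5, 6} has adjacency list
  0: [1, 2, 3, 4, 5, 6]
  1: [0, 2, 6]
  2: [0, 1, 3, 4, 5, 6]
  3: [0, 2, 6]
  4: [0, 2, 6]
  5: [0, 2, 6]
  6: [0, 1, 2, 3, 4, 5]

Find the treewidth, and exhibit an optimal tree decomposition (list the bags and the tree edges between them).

The largest bag has 4 vertices, giving width 3; this decomposition certifies tw(G) ≤ 3. Conversely, {0, 1, 2, 6} is a clique of size 4, and the vertices of any clique must share a bag in every tree decomposition; so some bag has ≥ 4 vertices and tw(G) ≥ 3. Therefore the treewidth is 3.

Treewidth 3.
One such decomposition:
Bags: B1 = {0, 2, 4, 6}  B2 = {0, 2, 3, 6}  B3 = {0, 2, 5, 6}  B4 = {0, 1, 2, 6}
Tree: B1–B2, B1–B3, B3–B4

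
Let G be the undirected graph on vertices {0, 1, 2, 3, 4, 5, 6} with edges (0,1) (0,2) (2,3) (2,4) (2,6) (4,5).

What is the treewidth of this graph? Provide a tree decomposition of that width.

Treewidth 1.
One such decomposition:
Bags: B1 = {0, 2}  B2 = {2, 4}  B3 = {2, 3}  B4 = {4, 5}  B5 = {2, 6}  B6 = {0, 1}
Tree: B1–B2, B1–B3, B2–B4, B3–B5, B1–B6

Every bag has size at most 2, so the width is 2 − 1 = 1 and tw(G) ≤ 1. G has an edge, so its treewidth is at least 1. Therefore the treewidth is 1.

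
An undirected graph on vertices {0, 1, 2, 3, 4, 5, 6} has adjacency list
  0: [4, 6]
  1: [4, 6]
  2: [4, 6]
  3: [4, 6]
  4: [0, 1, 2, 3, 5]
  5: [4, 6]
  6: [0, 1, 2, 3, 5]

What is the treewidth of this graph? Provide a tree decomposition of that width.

Treewidth 2.
One optimal decomposition is:
Bags: B1 = {2, 4, 6}  B2 = {3, 4, 6}  B3 = {1, 4, 6}  B4 = {0, 4, 6}  B5 = {4, 5, 6}
Tree: B1–B2, B2–B3, B3–B4, B4–B5

The largest bag has 3 vertices, giving width 2; this decomposition certifies tw(G) ≤ 2. Since 4–2–6–3–4 is a cycle in G, G is not acyclic. Forests are exactly the graphs of treewidth ≤ 1, so tw(G) ≥ 2. Hence tw(G) = 2 exactly.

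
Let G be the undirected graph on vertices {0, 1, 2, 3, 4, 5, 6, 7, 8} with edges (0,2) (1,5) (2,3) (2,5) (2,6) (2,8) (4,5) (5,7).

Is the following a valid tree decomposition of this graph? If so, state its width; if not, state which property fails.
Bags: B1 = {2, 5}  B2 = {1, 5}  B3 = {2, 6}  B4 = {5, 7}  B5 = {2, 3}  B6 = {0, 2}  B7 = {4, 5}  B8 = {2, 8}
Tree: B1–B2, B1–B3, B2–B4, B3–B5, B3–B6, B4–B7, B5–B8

Checking the three conditions: (i) the bags cover all of {0, 1, 2, 3, 4, 5, 6, 7, 8}; (ii) for each edge, some bag contains both endpoints; (iii) the bags containing any fixed vertex form a subtree. All hold, so the decomposition is valid with width 2 − 1 = 1.

Yes; width 1.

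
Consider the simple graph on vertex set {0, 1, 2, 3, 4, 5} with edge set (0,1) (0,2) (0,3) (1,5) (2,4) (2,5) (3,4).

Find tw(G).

2

A width-2 tree decomposition is:
Bags: B1 = {0, 3, 4}  B2 = {0, 2, 4}  B3 = {0, 1, 2}  B4 = {1, 2, 5}
Tree: B1–B2, B2–B3, B3–B4
Each bag holds 3 vertices, so the decomposition has width 2, which upper-bounds the treewidth. Since 3–4–2–0–3 is a cycle in G, G is not acyclic. Forests are exactly the graphs of treewidth ≤ 1, so tw(G) ≥ 2. Combining the bounds, tw(G) = 2.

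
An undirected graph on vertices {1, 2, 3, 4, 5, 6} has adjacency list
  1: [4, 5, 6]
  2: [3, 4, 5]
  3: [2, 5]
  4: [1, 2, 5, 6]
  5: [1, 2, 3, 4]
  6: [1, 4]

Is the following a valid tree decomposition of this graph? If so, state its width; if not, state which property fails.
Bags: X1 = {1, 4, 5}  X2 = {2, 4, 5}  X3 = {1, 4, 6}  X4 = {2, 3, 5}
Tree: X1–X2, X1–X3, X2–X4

Every vertex of G appears in some bag (union = {1, 2, 3, 4, 5, 6}); every edge is covered by a bag; and for each vertex v the set of bags containing v is connected in the bag tree. The decomposition is therefore valid. The largest bag has 3 vertices, so the width is 2.

Yes; width 2.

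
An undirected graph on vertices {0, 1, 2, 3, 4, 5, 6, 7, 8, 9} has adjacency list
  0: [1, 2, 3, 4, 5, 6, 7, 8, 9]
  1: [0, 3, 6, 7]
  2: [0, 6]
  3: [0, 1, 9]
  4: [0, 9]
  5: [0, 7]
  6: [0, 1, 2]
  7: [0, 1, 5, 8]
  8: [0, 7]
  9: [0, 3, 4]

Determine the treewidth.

2

A width-2 tree decomposition is:
Bags: B1 = {0, 1, 7}  B2 = {0, 1, 6}  B3 = {0, 5, 7}  B4 = {0, 1, 3}  B5 = {0, 3, 9}  B6 = {0, 2, 6}  B7 = {0, 4, 9}  B8 = {0, 7, 8}
Tree: B1–B2, B1–B3, B2–B4, B4–B5, B2–B6, B5–B7, B1–B8
Each bag holds 3 vertices, so the decomposition has width 2, which upper-bounds the treewidth. On the other hand G contains the 3-clique {0, 1, 3}. A clique must lie in a single bag of any decomposition, so no decomposition can have width below 2. Therefore the treewidth is 2.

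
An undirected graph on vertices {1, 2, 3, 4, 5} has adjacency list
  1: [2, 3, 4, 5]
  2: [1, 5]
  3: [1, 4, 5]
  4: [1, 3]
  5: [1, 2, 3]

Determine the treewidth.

2

A width-2 tree decomposition is:
Bags: B1 = {1, 3, 5}  B2 = {1, 2, 5}  B3 = {1, 3, 4}
Tree: B1–B2, B1–B3
Each bag holds 3 vertices, so the decomposition has width 2, which upper-bounds the treewidth. On the other hand G contains the 3-clique {1, 2, 5}. A clique must lie in a single bag of any decomposition, so no decomposition can have width below 2. The upper and lower bounds meet at 2, so that is the treewidth.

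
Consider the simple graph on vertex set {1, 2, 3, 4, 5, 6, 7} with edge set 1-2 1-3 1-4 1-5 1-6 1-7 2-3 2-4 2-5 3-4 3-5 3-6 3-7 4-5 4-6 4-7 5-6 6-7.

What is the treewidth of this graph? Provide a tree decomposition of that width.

Treewidth 4.
One optimal decomposition is:
Bags: B1 = {1, 3, 4, 5, 6}  B2 = {1, 3, 4, 6, 7}  B3 = {1, 2, 3, 4, 5}
Tree: B1–B2, B1–B3

Every bag has size at most 5, so the width is 5 − 1 = 4 and tw(G) ≤ 4. For the lower bound, the 5 vertices {1, 2, 3, 4, 5} are pairwise adjacent, and any tree decomposition puts a clique entirely inside one bag — forcing width ≥ 4. Combining the bounds, tw(G) = 4.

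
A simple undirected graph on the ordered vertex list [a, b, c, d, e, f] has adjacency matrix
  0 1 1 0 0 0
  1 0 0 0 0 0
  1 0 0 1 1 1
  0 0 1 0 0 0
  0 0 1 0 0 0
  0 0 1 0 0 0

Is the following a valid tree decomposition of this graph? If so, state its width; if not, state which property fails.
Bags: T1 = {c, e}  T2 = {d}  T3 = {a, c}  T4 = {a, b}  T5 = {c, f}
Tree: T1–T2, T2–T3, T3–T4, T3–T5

A tree decomposition must satisfy three properties: every vertex lies in some bag; for every edge, both endpoints lie together in some bag; and for every vertex, the bags containing it form a connected subtree. Here edge (c,d) lies in no bag, so the decomposition is invalid.

No — edge (c,d) lies in no bag.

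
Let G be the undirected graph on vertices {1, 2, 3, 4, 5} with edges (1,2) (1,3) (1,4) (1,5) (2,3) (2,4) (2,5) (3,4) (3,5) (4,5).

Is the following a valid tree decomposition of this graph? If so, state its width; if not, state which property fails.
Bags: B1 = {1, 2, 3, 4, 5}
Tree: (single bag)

Yes; width 4.

Every vertex of G appears in some bag (union = {1, 2, 3, 4, 5}); every edge is covered by a bag; and for each vertex v the set of bags containing v is connected in the bag tree. The decomposition is therefore valid. The largest bag has 5 vertices, so the width is 4.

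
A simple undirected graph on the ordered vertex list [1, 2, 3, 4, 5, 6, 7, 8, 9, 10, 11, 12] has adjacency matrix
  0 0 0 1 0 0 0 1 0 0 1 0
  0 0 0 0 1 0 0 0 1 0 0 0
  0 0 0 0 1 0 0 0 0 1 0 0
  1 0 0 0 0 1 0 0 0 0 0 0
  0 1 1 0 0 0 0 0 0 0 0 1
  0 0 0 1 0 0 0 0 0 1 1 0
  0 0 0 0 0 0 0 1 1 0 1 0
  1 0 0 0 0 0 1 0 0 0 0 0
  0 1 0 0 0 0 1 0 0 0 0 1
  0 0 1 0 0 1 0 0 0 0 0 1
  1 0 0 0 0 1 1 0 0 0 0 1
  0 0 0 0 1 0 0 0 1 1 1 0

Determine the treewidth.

3

A width-3 tree decomposition is:
Bags: B1 = {1, 4, 7, 8}  B2 = {1, 4, 7, 11}  B3 = {4, 6, 7, 11}  B4 = {6, 7, 9, 11}  B5 = {6, 9, 11, 12}  B6 = {6, 9, 10, 12}  B7 = {2, 9, 10, 12}  B8 = {2, 5, 10, 12}  B9 = {2, 3, 5, 10}
Tree: B1–B2, B2–B3, B3–B4, B4–B5, B5–B6, B6–B7, B7–B8, B8–B9
Each bag holds 4 vertices, so the decomposition has width 3, which upper-bounds the treewidth. For the lower bound: the 4 vertex sets {1,4,8}, {7}, {11}, {6,9,10,12} are disjoint, each induces a connected subgraph, and every pair is joined by at least one edge of G. Contracting each set to a single vertex therefore yields K_{4} as a minor, and since treewidth is minor-monotone, tw(G) ≥ tw(K_{4}) = 3. Hence tw(G) = 3 exactly.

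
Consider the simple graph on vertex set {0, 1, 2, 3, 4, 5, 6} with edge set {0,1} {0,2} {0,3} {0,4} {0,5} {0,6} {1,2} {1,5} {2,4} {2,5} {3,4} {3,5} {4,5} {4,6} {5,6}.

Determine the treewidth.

3

A width-3 tree decomposition is:
Bags: B1 = {0, 3, 4, 5}  B2 = {0, 2, 4, 5}  B3 = {0, 4, 5, 6}  B4 = {0, 1, 2, 5}
Tree: B1–B2, B1–B3, B2–B4
Every bag has size at most 4, so the width is 4 − 1 = 3 and tw(G) ≤ 3. Conversely, {0, 1, 2, 5} is a clique of size 4, and the vertices of any clique must share a bag in every tree decomposition; so some bag has ≥ 4 vertices and tw(G) ≥ 3. Combining the bounds, tw(G) = 3.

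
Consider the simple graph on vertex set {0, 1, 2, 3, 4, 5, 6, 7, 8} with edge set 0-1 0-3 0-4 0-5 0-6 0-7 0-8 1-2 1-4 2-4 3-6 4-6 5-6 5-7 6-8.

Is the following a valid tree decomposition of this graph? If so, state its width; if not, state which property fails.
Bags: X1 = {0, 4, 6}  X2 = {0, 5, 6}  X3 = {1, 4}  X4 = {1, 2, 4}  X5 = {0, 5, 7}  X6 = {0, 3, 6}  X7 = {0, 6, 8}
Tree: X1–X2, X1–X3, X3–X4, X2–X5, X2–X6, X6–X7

A tree decomposition must satisfy three properties: every vertex lies in some bag; for every edge, both endpoints lie together in some bag; and for every vertex, the bags containing it form a connected subtree. Here edge (0,1) lies in no bag, so the decomposition is invalid.

No — edge (0,1) lies in no bag.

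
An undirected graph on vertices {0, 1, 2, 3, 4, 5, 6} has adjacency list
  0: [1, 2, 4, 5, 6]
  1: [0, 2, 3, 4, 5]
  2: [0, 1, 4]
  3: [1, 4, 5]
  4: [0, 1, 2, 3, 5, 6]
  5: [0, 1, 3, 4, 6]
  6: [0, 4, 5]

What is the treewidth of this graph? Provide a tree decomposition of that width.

Treewidth 3.
One optimal decomposition is:
Bags: B1 = {0, 1, 4, 5}  B2 = {1, 3, 4, 5}  B3 = {0, 4, 5, 6}  B4 = {0, 1, 2, 4}
Tree: B1–B2, B1–B3, B1–B4

The largest bag has 4 vertices, giving width 3; this decomposition certifies tw(G) ≤ 3. For the lower bound, the 4 vertices {0, 1, 2, 4} are pairwise adjacent, and any tree decomposition puts a clique entirely inside one bag — forcing width ≥ 3. Combining the bounds, tw(G) = 3.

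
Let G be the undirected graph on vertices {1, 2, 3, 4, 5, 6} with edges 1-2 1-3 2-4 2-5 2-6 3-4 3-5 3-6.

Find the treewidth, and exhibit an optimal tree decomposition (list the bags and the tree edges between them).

Treewidth 2.
One optimal decomposition is:
Bags: B1 = {2, 3, 5}  B2 = {2, 3, 6}  B3 = {2, 3, 4}  B4 = {1, 2, 3}
Tree: B1–B2, B2–B3, B3–B4

Each bag holds 3 vertices, so the decomposition has width 2, which upper-bounds the treewidth. Since 5–3–6–2–5 is a cycle in G, G is not acyclic. Forests are exactly the graphs of treewidth ≤ 1, so tw(G) ≥ 2. Combining the bounds, tw(G) = 2.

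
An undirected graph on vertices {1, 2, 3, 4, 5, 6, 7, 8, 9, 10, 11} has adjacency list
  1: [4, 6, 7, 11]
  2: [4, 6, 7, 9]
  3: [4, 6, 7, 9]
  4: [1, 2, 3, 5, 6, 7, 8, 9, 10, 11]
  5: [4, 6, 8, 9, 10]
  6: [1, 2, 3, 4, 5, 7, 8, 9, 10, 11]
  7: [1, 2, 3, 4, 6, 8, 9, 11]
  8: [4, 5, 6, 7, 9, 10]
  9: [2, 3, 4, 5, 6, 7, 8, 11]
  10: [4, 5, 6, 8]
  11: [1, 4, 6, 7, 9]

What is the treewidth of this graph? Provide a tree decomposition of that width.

Each bag holds 5 vertices, so the decomposition has width 4, which upper-bounds the treewidth. For the lower bound, the 5 vertices {4, 5, 6, 8, 10} are pairwise adjacent, and any tree decomposition puts a clique entirely inside one bag — forcing width ≥ 4. Therefore the treewidth is 4.

Treewidth 4.
One such decomposition:
Bags: B1 = {2, 4, 6, 7, 9}  B2 = {4, 6, 7, 9, 11}  B3 = {3, 4, 6, 7, 9}  B4 = {1, 4, 6, 7, 11}  B5 = {4, 6, 7, 8, 9}  B6 = {4, 5, 6, 8, 9}  B7 = {4, 5, 6, 8, 10}
Tree: B1–B2, B2–B3, B2–B4, B2–B5, B5–B6, B6–B7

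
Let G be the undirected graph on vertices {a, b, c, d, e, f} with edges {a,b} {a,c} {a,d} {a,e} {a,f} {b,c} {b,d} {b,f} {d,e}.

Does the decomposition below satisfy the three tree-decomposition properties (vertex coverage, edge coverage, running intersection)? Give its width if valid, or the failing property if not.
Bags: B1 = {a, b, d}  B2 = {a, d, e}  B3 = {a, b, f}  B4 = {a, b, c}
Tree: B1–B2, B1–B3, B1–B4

Checking the three conditions: (i) the bags cover all of {a, b, c, d, e, f}; (ii) for each edge, some bag contains both endpoints; (iii) the bags containing any fixed vertex form a subtree. All hold, so the decomposition is valid with width 3 − 1 = 2.

Yes; width 2.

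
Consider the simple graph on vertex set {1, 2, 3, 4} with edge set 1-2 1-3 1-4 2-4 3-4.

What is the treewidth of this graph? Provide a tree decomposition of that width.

Treewidth 2.
Bags: B1 = {1, 2, 4}  B2 = {1, 3, 4}
Tree: B1–B2

Every bag has size at most 3, so the width is 3 − 1 = 2 and tw(G) ≤ 2. On the other hand G contains the 3-clique {1, 2, 4}. A clique must lie in a single bag of any decomposition, so no decomposition can have width below 2. Hence tw(G) = 2 exactly.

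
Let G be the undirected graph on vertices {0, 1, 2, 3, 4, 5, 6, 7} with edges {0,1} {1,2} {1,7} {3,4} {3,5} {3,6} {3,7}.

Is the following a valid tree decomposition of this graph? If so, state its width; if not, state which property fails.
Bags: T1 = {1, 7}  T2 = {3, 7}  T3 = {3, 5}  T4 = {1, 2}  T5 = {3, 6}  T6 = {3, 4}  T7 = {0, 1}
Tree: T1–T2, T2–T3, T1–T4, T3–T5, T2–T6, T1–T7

Yes; width 1.

Vertex coverage: the bags together contain {0, 1, 2, 3, 4, 5, 6, 7}, the full vertex set. Edge coverage: each edge of G has both endpoints in at least one bag. Running intersection: for every vertex, the bags containing it form a connected subtree. All three properties hold, so this is a valid tree decomposition of width max|bag| − 1 = 1, and hence tw(G) ≤ 1.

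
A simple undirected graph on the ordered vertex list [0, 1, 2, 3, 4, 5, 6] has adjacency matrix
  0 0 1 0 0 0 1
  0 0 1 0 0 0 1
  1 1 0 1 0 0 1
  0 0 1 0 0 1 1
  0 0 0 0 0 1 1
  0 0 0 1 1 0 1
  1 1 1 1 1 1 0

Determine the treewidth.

2

A width-2 tree decomposition is:
Bags: B1 = {3, 5, 6}  B2 = {2, 3, 6}  B3 = {0, 2, 6}  B4 = {4, 5, 6}  B5 = {1, 2, 6}
Tree: B1–B2, B2–B3, B1–B4, B3–B5
The largest bag has 3 vertices, giving width 2; this decomposition certifies tw(G) ≤ 2. On the other hand G contains the 3-clique {0, 2, 6}. A clique must lie in a single bag of any decomposition, so no decomposition can have width below 2. The upper and lower bounds meet at 2, so that is the treewidth.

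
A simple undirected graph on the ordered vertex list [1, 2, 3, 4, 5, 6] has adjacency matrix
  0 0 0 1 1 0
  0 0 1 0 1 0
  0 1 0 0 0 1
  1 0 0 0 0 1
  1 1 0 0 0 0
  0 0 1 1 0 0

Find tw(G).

2

A width-2 tree decomposition is:
Bags: B1 = {1, 4, 6}  B2 = {1, 5, 6}  B3 = {2, 5, 6}  B4 = {2, 3, 6}
Tree: B1–B2, B2–B3, B3–B4
Each bag holds 3 vertices, so the decomposition has width 2, which upper-bounds the treewidth. For the lower bound, G contains the cycle 6–4–1–5–2–3–6, so G is not a forest; only forests have treewidth ≤ 1, hence tw(G) ≥ 2. Combining the bounds, tw(G) = 2.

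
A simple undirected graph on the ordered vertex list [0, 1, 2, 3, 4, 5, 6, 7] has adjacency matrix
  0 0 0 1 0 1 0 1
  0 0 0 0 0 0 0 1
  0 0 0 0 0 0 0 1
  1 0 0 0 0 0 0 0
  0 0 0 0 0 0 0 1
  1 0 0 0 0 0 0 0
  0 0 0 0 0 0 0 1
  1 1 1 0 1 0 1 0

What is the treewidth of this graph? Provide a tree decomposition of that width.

Every bag has size at most 2, so the width is 2 − 1 = 1 and tw(G) ≤ 1. Since G has at least one edge (e.g. 0–7), it is not an edgeless graph, so tw(G) ≥ 1. The upper and lower bounds meet at 1, so that is the treewidth.

Treewidth 1.
One optimal decomposition is:
Bags: B1 = {0, 7}  B2 = {6, 7}  B3 = {1, 7}  B4 = {0, 3}  B5 = {2, 7}  B6 = {0, 5}  B7 = {4, 7}
Tree: B1–B2, B2–B3, B1–B4, B2–B5, B4–B6, B3–B7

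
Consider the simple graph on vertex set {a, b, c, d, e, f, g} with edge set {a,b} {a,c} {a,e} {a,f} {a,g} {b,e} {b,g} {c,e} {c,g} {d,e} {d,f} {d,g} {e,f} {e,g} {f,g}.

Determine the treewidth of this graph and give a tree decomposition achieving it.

Every bag has size at most 4, so the width is 4 − 1 = 3 and tw(G) ≤ 3. Conversely, {d, e, f, g} is a clique of size 4, and the vertices of any clique must share a bag in every tree decomposition; so some bag has ≥ 4 vertices and tw(G) ≥ 3. Therefore the treewidth is 3.

Treewidth 3.
Bags: B1 = {a, b, e, g}  B2 = {a, c, e, g}  B3 = {a, e, f, g}  B4 = {d, e, f, g}
Tree: B1–B2, B2–B3, B3–B4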